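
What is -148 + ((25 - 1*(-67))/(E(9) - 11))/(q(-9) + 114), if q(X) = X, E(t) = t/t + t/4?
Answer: -482108/3255 ≈ -148.11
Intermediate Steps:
E(t) = 1 + t/4 (E(t) = 1 + t*(¼) = 1 + t/4)
-148 + ((25 - 1*(-67))/(E(9) - 11))/(q(-9) + 114) = -148 + ((25 - 1*(-67))/((1 + (¼)*9) - 11))/(-9 + 114) = -148 + ((25 + 67)/((1 + 9/4) - 11))/105 = -148 + (92/(13/4 - 11))*(1/105) = -148 + (92/(-31/4))*(1/105) = -148 + (92*(-4/31))*(1/105) = -148 - 368/31*1/105 = -148 - 368/3255 = -482108/3255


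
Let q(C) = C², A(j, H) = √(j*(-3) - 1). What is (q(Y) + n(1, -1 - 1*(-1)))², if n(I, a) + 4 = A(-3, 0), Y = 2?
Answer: 8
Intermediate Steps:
A(j, H) = √(-1 - 3*j) (A(j, H) = √(-3*j - 1) = √(-1 - 3*j))
n(I, a) = -4 + 2*√2 (n(I, a) = -4 + √(-1 - 3*(-3)) = -4 + √(-1 + 9) = -4 + √8 = -4 + 2*√2)
(q(Y) + n(1, -1 - 1*(-1)))² = (2² + (-4 + 2*√2))² = (4 + (-4 + 2*√2))² = (2*√2)² = 8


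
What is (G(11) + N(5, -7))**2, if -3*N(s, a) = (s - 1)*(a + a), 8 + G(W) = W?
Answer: 4225/9 ≈ 469.44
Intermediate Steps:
G(W) = -8 + W
N(s, a) = -2*a*(-1 + s)/3 (N(s, a) = -(s - 1)*(a + a)/3 = -(-1 + s)*2*a/3 = -2*a*(-1 + s)/3)
(G(11) + N(5, -7))**2 = ((-8 + 11) + (2/3)*(-7)*(1 - 1*5))**2 = (3 + (2/3)*(-7)*(1 - 5))**2 = (3 + (2/3)*(-7)*(-4))**2 = (3 + 56/3)**2 = (65/3)**2 = 4225/9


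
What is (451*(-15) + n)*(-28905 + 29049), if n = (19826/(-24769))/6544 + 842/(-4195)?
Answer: -41400628329166038/42497535595 ≈ -9.7419e+5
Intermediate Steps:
n = -68280774491/339980284760 (n = (19826*(-1/24769))*(1/6544) + 842*(-1/4195) = -19826/24769*1/6544 - 842/4195 = -9913/81044168 - 842/4195 = -68280774491/339980284760 ≈ -0.20084)
(451*(-15) + n)*(-28905 + 29049) = (451*(-15) - 68280774491/339980284760)*(-28905 + 29049) = (-6765 - 68280774491/339980284760)*144 = -2300034907175891/339980284760*144 = -41400628329166038/42497535595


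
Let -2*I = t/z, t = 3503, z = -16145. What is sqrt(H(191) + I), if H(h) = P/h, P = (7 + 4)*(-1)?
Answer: sqrt(1935838875370)/6167390 ≈ 0.22560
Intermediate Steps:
I = 3503/32290 (I = -3503/(2*(-16145)) = -3503*(-1)/(2*16145) = -1/2*(-3503/16145) = 3503/32290 ≈ 0.10849)
P = -11 (P = 11*(-1) = -11)
H(h) = -11/h
sqrt(H(191) + I) = sqrt(-11/191 + 3503/32290) = sqrt(313883/6167390) = sqrt(1935838875370)/6167390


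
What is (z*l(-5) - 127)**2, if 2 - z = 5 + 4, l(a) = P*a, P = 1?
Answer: 8464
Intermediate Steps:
l(a) = a (l(a) = 1*a = a)
z = -7 (z = 2 - (5 + 4) = 2 - 1*9 = 2 - 9 = -7)
(z*l(-5) - 127)**2 = (-7*(-5) - 127)**2 = (35 - 127)**2 = (-92)**2 = 8464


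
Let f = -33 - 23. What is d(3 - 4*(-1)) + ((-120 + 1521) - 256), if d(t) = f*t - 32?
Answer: 721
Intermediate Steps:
f = -56
d(t) = -32 - 56*t (d(t) = -56*t - 32 = -32 - 56*t)
d(3 - 4*(-1)) + ((-120 + 1521) - 256) = (-32 - 56*(3 - 4*(-1))) + ((-120 + 1521) - 256) = (-32 - 56*(3 + 4)) + (1401 - 256) = (-32 - 56*7) + 1145 = (-32 - 392) + 1145 = -424 + 1145 = 721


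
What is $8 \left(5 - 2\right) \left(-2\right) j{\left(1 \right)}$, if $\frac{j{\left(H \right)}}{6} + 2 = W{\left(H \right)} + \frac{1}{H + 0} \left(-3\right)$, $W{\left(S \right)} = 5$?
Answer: $0$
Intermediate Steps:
$j{\left(H \right)} = 18 - \frac{18}{H}$ ($j{\left(H \right)} = -12 + 6 \left(5 + \frac{1}{H + 0} \left(-3\right)\right) = -12 + 6 \left(5 + \frac{1}{H} \left(-3\right)\right) = -12 + 6 \left(5 - \frac{3}{H}\right) = -12 + \left(30 - \frac{18}{H}\right) = 18 - \frac{18}{H}$)
$8 \left(5 - 2\right) \left(-2\right) j{\left(1 \right)} = 8 \left(5 - 2\right) \left(-2\right) \left(18 - \frac{18}{1}\right) = 8 \cdot 3 \left(-2\right) \left(18 - 18\right) = 8 \left(-6\right) \left(18 - 18\right) = \left(-48\right) 0 = 0$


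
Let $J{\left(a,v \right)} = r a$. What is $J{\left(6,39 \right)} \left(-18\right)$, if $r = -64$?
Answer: $6912$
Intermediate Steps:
$J{\left(a,v \right)} = - 64 a$
$J{\left(6,39 \right)} \left(-18\right) = \left(-64\right) 6 \left(-18\right) = \left(-384\right) \left(-18\right) = 6912$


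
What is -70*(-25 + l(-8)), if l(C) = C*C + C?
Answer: -2170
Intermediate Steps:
l(C) = C + C**2 (l(C) = C**2 + C = C + C**2)
-70*(-25 + l(-8)) = -70*(-25 - 8*(1 - 8)) = -70*(-25 - 8*(-7)) = -70*(-25 + 56) = -70*31 = -2170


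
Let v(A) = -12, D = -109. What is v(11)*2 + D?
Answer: -133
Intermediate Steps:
v(11)*2 + D = -12*2 - 109 = -24 - 109 = -133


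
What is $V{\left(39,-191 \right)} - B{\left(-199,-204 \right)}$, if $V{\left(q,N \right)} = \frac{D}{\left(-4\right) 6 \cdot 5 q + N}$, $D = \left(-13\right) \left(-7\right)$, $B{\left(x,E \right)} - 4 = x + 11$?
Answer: $\frac{896173}{4871} \approx 183.98$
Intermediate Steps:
$B{\left(x,E \right)} = 15 + x$ ($B{\left(x,E \right)} = 4 + \left(x + 11\right) = 4 + \left(11 + x\right) = 15 + x$)
$D = 91$
$V{\left(q,N \right)} = \frac{91}{N - 120 q}$ ($V{\left(q,N \right)} = \frac{91}{\left(-4\right) 6 \cdot 5 q + N} = \frac{91}{\left(-24\right) 5 q + N} = \frac{91}{- 120 q + N} = \frac{91}{N - 120 q}$)
$V{\left(39,-191 \right)} - B{\left(-199,-204 \right)} = \frac{91}{-191 - 4680} - \left(15 - 199\right) = \frac{91}{-191 - 4680} - -184 = \frac{91}{-4871} + 184 = 91 \left(- \frac{1}{4871}\right) + 184 = - \frac{91}{4871} + 184 = \frac{896173}{4871}$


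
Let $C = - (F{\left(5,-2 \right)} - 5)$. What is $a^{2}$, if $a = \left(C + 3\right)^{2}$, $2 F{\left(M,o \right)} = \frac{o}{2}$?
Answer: $\frac{83521}{16} \approx 5220.1$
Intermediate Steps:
$F{\left(M,o \right)} = \frac{o}{4}$ ($F{\left(M,o \right)} = \frac{o \frac{1}{2}}{2} = \frac{\frac{1}{2} o}{2} = \frac{o}{4}$)
$C = \frac{11}{2}$ ($C = - (\frac{1}{4} \left(-2\right) - 5) = - (- \frac{1}{2} - 5) = \left(-1\right) \left(- \frac{11}{2}\right) = \frac{11}{2} \approx 5.5$)
$a = \frac{289}{4}$ ($a = \left(\frac{11}{2} + 3\right)^{2} = \left(\frac{17}{2}\right)^{2} = \frac{289}{4} \approx 72.25$)
$a^{2} = \left(\frac{289}{4}\right)^{2} = \frac{83521}{16}$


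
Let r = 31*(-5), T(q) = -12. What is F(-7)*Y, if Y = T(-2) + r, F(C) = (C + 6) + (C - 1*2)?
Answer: 1670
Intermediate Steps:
r = -155
F(C) = 4 + 2*C (F(C) = (6 + C) + (C - 2) = (6 + C) + (-2 + C) = 4 + 2*C)
Y = -167 (Y = -12 - 155 = -167)
F(-7)*Y = (4 + 2*(-7))*(-167) = (4 - 14)*(-167) = -10*(-167) = 1670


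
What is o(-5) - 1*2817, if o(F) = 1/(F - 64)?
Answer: -194374/69 ≈ -2817.0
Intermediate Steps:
o(F) = 1/(-64 + F)
o(-5) - 1*2817 = 1/(-64 - 5) - 1*2817 = 1/(-69) - 2817 = -1/69 - 2817 = -194374/69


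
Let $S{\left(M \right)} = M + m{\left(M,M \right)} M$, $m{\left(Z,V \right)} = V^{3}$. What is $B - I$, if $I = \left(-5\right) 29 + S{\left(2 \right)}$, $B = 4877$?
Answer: $5004$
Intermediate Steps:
$S{\left(M \right)} = M + M^{4}$ ($S{\left(M \right)} = M + M^{3} M = M + M^{4}$)
$I = -127$ ($I = \left(-5\right) 29 + \left(2 + 2^{4}\right) = -145 + \left(2 + 16\right) = -145 + 18 = -127$)
$B - I = 4877 - -127 = 4877 + 127 = 5004$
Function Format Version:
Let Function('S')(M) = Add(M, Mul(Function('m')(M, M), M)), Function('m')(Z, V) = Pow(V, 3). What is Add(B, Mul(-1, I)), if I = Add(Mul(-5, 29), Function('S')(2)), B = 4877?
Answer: 5004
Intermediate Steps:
Function('S')(M) = Add(M, Pow(M, 4)) (Function('S')(M) = Add(M, Mul(Pow(M, 3), M)) = Add(M, Pow(M, 4)))
I = -127 (I = Add(Mul(-5, 29), Add(2, Pow(2, 4))) = Add(-145, Add(2, 16)) = Add(-145, 18) = -127)
Add(B, Mul(-1, I)) = Add(4877, Mul(-1, -127)) = Add(4877, 127) = 5004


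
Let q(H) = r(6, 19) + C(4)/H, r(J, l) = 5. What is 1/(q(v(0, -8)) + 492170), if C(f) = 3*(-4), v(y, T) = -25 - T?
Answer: 17/8366987 ≈ 2.0318e-6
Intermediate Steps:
C(f) = -12
q(H) = 5 - 12/H
1/(q(v(0, -8)) + 492170) = 1/((5 - 12/(-25 - 1*(-8))) + 492170) = 1/((5 - 12/(-25 + 8)) + 492170) = 1/((5 - 12/(-17)) + 492170) = 1/((5 - 12*(-1/17)) + 492170) = 1/((5 + 12/17) + 492170) = 1/(97/17 + 492170) = 1/(8366987/17) = 17/8366987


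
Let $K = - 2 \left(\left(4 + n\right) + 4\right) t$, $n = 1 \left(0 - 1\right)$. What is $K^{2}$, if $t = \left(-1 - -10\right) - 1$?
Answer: $12544$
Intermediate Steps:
$n = -1$ ($n = 1 \left(-1\right) = -1$)
$t = 8$ ($t = \left(-1 + 10\right) - 1 = 9 - 1 = 8$)
$K = -112$ ($K = - 2 \left(\left(4 - 1\right) + 4\right) 8 = - 2 \left(3 + 4\right) 8 = \left(-2\right) 7 \cdot 8 = \left(-14\right) 8 = -112$)
$K^{2} = \left(-112\right)^{2} = 12544$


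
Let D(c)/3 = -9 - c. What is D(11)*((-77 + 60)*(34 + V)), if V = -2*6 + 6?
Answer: 28560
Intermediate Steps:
V = -6 (V = -12 + 6 = -6)
D(c) = -27 - 3*c (D(c) = 3*(-9 - c) = -27 - 3*c)
D(11)*((-77 + 60)*(34 + V)) = (-27 - 3*11)*((-77 + 60)*(34 - 6)) = (-27 - 33)*(-17*28) = -60*(-476) = 28560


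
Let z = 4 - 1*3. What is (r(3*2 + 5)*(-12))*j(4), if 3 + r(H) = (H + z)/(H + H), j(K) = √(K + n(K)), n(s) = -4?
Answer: 0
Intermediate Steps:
z = 1 (z = 4 - 3 = 1)
j(K) = √(-4 + K) (j(K) = √(K - 4) = √(-4 + K))
r(H) = -3 + (1 + H)/(2*H) (r(H) = -3 + (H + 1)/(H + H) = -3 + (1 + H)/((2*H)) = -3 + (1 + H)*(1/(2*H)) = -3 + (1 + H)/(2*H))
(r(3*2 + 5)*(-12))*j(4) = (((1 - 5*(3*2 + 5))/(2*(3*2 + 5)))*(-12))*√(-4 + 4) = (((1 - 5*(6 + 5))/(2*(6 + 5)))*(-12))*√0 = (((½)*(1 - 5*11)/11)*(-12))*0 = (((½)*(1/11)*(1 - 55))*(-12))*0 = (((½)*(1/11)*(-54))*(-12))*0 = -27/11*(-12)*0 = (324/11)*0 = 0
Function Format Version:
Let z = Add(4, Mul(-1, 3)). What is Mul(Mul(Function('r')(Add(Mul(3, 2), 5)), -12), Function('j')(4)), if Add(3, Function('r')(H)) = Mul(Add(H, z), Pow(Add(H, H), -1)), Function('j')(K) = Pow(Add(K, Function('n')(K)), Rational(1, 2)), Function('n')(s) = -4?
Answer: 0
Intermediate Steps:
z = 1 (z = Add(4, -3) = 1)
Function('j')(K) = Pow(Add(-4, K), Rational(1, 2)) (Function('j')(K) = Pow(Add(K, -4), Rational(1, 2)) = Pow(Add(-4, K), Rational(1, 2)))
Function('r')(H) = Add(-3, Mul(Rational(1, 2), Pow(H, -1), Add(1, H))) (Function('r')(H) = Add(-3, Mul(Add(H, 1), Pow(Add(H, H), -1))) = Add(-3, Mul(Add(1, H), Pow(Mul(2, H), -1))) = Add(-3, Mul(Add(1, H), Mul(Rational(1, 2), Pow(H, -1)))) = Add(-3, Mul(Rational(1, 2), Pow(H, -1), Add(1, H))))
Mul(Mul(Function('r')(Add(Mul(3, 2), 5)), -12), Function('j')(4)) = Mul(Mul(Mul(Rational(1, 2), Pow(Add(Mul(3, 2), 5), -1), Add(1, Mul(-5, Add(Mul(3, 2), 5)))), -12), Pow(Add(-4, 4), Rational(1, 2))) = Mul(Mul(Mul(Rational(1, 2), Pow(Add(6, 5), -1), Add(1, Mul(-5, Add(6, 5)))), -12), Pow(0, Rational(1, 2))) = Mul(Mul(Mul(Rational(1, 2), Pow(11, -1), Add(1, Mul(-5, 11))), -12), 0) = Mul(Mul(Mul(Rational(1, 2), Rational(1, 11), Add(1, -55)), -12), 0) = Mul(Mul(Mul(Rational(1, 2), Rational(1, 11), -54), -12), 0) = Mul(Mul(Rational(-27, 11), -12), 0) = Mul(Rational(324, 11), 0) = 0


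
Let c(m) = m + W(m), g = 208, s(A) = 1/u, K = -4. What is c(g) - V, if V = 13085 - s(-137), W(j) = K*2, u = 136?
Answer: -1752359/136 ≈ -12885.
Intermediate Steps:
s(A) = 1/136
W(j) = -8 (W(j) = -4*2 = -8)
V = 1779559/136 (V = 13085 - 1*1/136 = 13085 - 1/136 = 1779559/136 ≈ 13085.)
c(m) = -8 + m (c(m) = m - 8 = -8 + m)
c(g) - V = (-8 + 208) - 1*1779559/136 = 200 - 1779559/136 = -1752359/136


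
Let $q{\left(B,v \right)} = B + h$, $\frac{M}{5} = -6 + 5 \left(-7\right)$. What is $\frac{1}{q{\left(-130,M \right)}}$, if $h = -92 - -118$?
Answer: $- \frac{1}{104} \approx -0.0096154$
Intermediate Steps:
$M = -205$ ($M = 5 \left(-6 + 5 \left(-7\right)\right) = 5 \left(-6 - 35\right) = 5 \left(-41\right) = -205$)
$h = 26$ ($h = -92 + 118 = 26$)
$q{\left(B,v \right)} = 26 + B$ ($q{\left(B,v \right)} = B + 26 = 26 + B$)
$\frac{1}{q{\left(-130,M \right)}} = \frac{1}{26 - 130} = \frac{1}{-104} = - \frac{1}{104}$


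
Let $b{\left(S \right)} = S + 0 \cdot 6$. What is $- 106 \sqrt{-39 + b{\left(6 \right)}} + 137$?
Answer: $137 - 106 i \sqrt{33} \approx 137.0 - 608.92 i$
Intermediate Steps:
$b{\left(S \right)} = S$ ($b{\left(S \right)} = S + 0 = S$)
$- 106 \sqrt{-39 + b{\left(6 \right)}} + 137 = - 106 \sqrt{-39 + 6} + 137 = - 106 \sqrt{-33} + 137 = - 106 i \sqrt{33} + 137 = 137 - 106 i \sqrt{33}$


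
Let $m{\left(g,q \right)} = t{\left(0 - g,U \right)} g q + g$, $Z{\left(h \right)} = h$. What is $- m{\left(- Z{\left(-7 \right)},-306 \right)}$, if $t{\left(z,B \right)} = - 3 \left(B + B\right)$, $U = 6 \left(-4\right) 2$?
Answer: $616889$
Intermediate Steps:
$U = -48$ ($U = \left(-24\right) 2 = -48$)
$t{\left(z,B \right)} = - 6 B$ ($t{\left(z,B \right)} = - 3 \cdot 2 B = - 6 B$)
$m{\left(g,q \right)} = g + 288 g q$ ($m{\left(g,q \right)} = \left(-6\right) \left(-48\right) g q + g = 288 g q + g = g + 288 g q$)
$- m{\left(- Z{\left(-7 \right)},-306 \right)} = - \left(-1\right) \left(-7\right) \left(1 + 288 \left(-306\right)\right) = - 7 \left(1 - 88128\right) = - 7 \left(-88127\right) = \left(-1\right) \left(-616889\right) = 616889$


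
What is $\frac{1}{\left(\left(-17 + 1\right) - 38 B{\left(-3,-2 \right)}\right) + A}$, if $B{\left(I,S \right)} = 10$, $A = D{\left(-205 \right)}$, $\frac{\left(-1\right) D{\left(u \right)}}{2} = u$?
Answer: $\frac{1}{14} \approx 0.071429$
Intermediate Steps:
$D{\left(u \right)} = - 2 u$
$A = 410$ ($A = \left(-2\right) \left(-205\right) = 410$)
$\frac{1}{\left(\left(-17 + 1\right) - 38 B{\left(-3,-2 \right)}\right) + A} = \frac{1}{\left(\left(-17 + 1\right) - 380\right) + 410} = \frac{1}{\left(-16 - 380\right) + 410} = \frac{1}{-396 + 410} = \frac{1}{14}$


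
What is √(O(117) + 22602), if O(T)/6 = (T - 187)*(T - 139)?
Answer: 3*√3538 ≈ 178.44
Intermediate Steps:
O(T) = 6*(-187 + T)*(-139 + T) (O(T) = 6*((T - 187)*(T - 139)) = 6*((-187 + T)*(-139 + T)) = 6*(-187 + T)*(-139 + T))
√(O(117) + 22602) = √((155958 - 1956*117 + 6*117²) + 22602) = √((155958 - 228852 + 6*13689) + 22602) = √((155958 - 228852 + 82134) + 22602) = √(9240 + 22602) = √31842 = 3*√3538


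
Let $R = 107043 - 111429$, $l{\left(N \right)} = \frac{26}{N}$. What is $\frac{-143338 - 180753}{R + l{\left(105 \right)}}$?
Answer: $\frac{34029555}{460504} \approx 73.896$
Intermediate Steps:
$R = -4386$
$\frac{-143338 - 180753}{R + l{\left(105 \right)}} = \frac{-143338 - 180753}{-4386 + \frac{26}{105}} = - \frac{324091}{-4386 + 26 \cdot \frac{1}{105}} = - \frac{324091}{-4386 + \frac{26}{105}} = - \frac{324091}{- \frac{460504}{105}} = \left(-324091\right) \left(- \frac{105}{460504}\right) = \frac{34029555}{460504}$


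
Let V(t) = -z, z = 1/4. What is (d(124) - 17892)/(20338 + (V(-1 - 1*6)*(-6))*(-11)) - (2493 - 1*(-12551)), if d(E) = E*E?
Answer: -611438324/40643 ≈ -15044.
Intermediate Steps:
z = 1/4 ≈ 0.25000
d(E) = E**2
V(t) = -1/4 (V(t) = -1*1/4 = -1/4)
(d(124) - 17892)/(20338 + (V(-1 - 1*6)*(-6))*(-11)) - (2493 - 1*(-12551)) = (124**2 - 17892)/(20338 - 1/4*(-6)*(-11)) - (2493 - 1*(-12551)) = (15376 - 17892)/(20338 + (3/2)*(-11)) - (2493 + 12551) = -2516/(20338 - 33/2) - 1*15044 = -2516/40643/2 - 15044 = -2516*2/40643 - 15044 = -5032/40643 - 15044 = -611438324/40643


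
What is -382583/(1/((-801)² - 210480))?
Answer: -164939565543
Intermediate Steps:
-382583/(1/((-801)² - 210480)) = -382583/(1/(641601 - 210480)) = -382583/(1/431121) = -382583/1/431121 = -382583*431121 = -164939565543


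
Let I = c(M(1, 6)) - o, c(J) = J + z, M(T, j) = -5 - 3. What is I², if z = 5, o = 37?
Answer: 1600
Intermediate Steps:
M(T, j) = -8
c(J) = 5 + J (c(J) = J + 5 = 5 + J)
I = -40 (I = (5 - 8) - 1*37 = -3 - 37 = -40)
I² = (-40)² = 1600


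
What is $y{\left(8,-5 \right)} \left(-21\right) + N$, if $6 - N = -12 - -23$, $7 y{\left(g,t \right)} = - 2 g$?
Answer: $43$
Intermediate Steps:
$y{\left(g,t \right)} = - \frac{2 g}{7}$ ($y{\left(g,t \right)} = \frac{\left(-2\right) g}{7} = - \frac{2 g}{7}$)
$N = -5$ ($N = 6 - \left(-12 - -23\right) = 6 - \left(-12 + 23\right) = 6 - 11 = -5$)
$y{\left(8,-5 \right)} \left(-21\right) + N = \left(- \frac{2}{7}\right) 8 \left(-21\right) - 5 = \left(- \frac{16}{7}\right) \left(-21\right) - 5 = 48 - 5 = 43$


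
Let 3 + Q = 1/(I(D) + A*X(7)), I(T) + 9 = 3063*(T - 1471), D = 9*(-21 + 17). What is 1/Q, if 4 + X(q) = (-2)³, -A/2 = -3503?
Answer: -4700022/14100067 ≈ -0.33333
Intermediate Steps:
A = 7006 (A = -2*(-3503) = 7006)
D = -36 (D = 9*(-4) = -36)
X(q) = -12 (X(q) = -4 + (-2)³ = -4 - 8 = -12)
I(T) = -4505682 + 3063*T (I(T) = -9 + 3063*(T - 1471) = -9 + 3063*(-1471 + T) = -9 + (-4505673 + 3063*T) = -4505682 + 3063*T)
Q = -14100067/4700022 (Q = -3 + 1/((-4505682 + 3063*(-36)) + 7006*(-12)) = -3 + 1/((-4505682 - 110268) - 84072) = -3 + 1/(-4615950 - 84072) = -3 + 1/(-4700022) = -3 - 1/4700022 = -14100067/4700022 ≈ -3.0000)
1/Q = 1/(-14100067/4700022) = -4700022/14100067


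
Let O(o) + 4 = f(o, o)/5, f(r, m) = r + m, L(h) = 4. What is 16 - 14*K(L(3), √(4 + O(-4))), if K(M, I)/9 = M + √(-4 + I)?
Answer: -488 - 126*√(-100 + 10*I*√10)/5 ≈ -527.37 - 255.06*I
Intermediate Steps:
f(r, m) = m + r
O(o) = -4 + 2*o/5 (O(o) = -4 + (o + o)/5 = -4 + (2*o)*(⅕) = -4 + 2*o/5)
K(M, I) = 9*M + 9*√(-4 + I) (K(M, I) = 9*(M + √(-4 + I)) = 9*M + 9*√(-4 + I))
16 - 14*K(L(3), √(4 + O(-4))) = 16 - 14*(9*4 + 9*√(-4 + √(4 + (-4 + (⅖)*(-4))))) = 16 - 14*(36 + 9*√(-4 + √(4 + (-4 - 8/5)))) = 16 - 14*(36 + 9*√(-4 + √(4 - 28/5))) = 16 - 14*(36 + 9*√(-4 + √(-8/5))) = 16 - 14*(36 + 9*√(-4 + 2*I*√10/5)) = 16 + (-504 - 126*√(-4 + 2*I*√10/5)) = -488 - 126*√(-4 + 2*I*√10/5)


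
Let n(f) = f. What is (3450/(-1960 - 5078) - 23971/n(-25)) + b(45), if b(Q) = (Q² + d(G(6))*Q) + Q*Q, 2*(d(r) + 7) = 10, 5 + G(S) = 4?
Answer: 6270896/1275 ≈ 4918.4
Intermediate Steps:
G(S) = -1 (G(S) = -5 + 4 = -1)
d(r) = -2 (d(r) = -7 + (½)*10 = -7 + 5 = -2)
b(Q) = -2*Q + 2*Q² (b(Q) = (Q² - 2*Q) + Q*Q = (Q² - 2*Q) + Q² = -2*Q + 2*Q²)
(3450/(-1960 - 5078) - 23971/n(-25)) + b(45) = (3450/(-1960 - 5078) - 23971/(-25)) + 2*45*(-1 + 45) = (3450/(-7038) - 23971*(-1/25)) + 2*45*44 = (3450*(-1/7038) + 23971/25) + 3960 = (-25/51 + 23971/25) + 3960 = 1221896/1275 + 3960 = 6270896/1275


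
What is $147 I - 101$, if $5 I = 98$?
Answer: $\frac{13901}{5} \approx 2780.2$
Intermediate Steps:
$I = \frac{98}{5}$ ($I = \frac{1}{5} \cdot 98 = \frac{98}{5} \approx 19.6$)
$147 I - 101 = 147 \cdot \frac{98}{5} - 101 = \frac{14406}{5} - 101 = \frac{13901}{5}$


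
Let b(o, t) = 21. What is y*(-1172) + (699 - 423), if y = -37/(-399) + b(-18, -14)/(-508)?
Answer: 10933567/50673 ≈ 215.77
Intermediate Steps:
y = 10417/202692 (y = -37/(-399) + 21/(-508) = -37*(-1/399) + 21*(-1/508) = 37/399 - 21/508 = 10417/202692 ≈ 0.051393)
y*(-1172) + (699 - 423) = (10417/202692)*(-1172) + (699 - 423) = -3052181/50673 + 276 = 10933567/50673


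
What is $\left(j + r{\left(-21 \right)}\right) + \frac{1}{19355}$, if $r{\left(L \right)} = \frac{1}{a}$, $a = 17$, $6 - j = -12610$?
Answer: $\frac{4151124932}{329035} \approx 12616.0$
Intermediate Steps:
$j = 12616$ ($j = 6 - -12610 = 6 + 12610 = 12616$)
$r{\left(L \right)} = \frac{1}{17}$
$\left(j + r{\left(-21 \right)}\right) + \frac{1}{19355} = \left(12616 + \frac{1}{17}\right) + \frac{1}{19355} = \frac{214473}{17} + \frac{1}{19355} = \frac{4151124932}{329035}$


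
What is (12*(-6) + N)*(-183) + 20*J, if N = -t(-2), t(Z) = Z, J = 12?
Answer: 13050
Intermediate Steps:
N = 2 (N = -1*(-2) = 2)
(12*(-6) + N)*(-183) + 20*J = (12*(-6) + 2)*(-183) + 20*12 = (-72 + 2)*(-183) + 240 = -70*(-183) + 240 = 12810 + 240 = 13050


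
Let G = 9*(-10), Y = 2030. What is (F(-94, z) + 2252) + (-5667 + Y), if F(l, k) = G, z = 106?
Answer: -1475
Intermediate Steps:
G = -90
F(l, k) = -90
(F(-94, z) + 2252) + (-5667 + Y) = (-90 + 2252) + (-5667 + 2030) = 2162 - 3637 = -1475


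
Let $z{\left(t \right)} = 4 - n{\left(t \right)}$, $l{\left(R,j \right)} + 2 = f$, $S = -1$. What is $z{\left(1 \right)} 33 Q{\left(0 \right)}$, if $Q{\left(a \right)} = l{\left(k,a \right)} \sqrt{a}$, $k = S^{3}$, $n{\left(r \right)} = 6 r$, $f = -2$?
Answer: $0$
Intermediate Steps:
$k = -1$ ($k = \left(-1\right)^{3} = -1$)
$l{\left(R,j \right)} = -4$ ($l{\left(R,j \right)} = -2 - 2 = -4$)
$Q{\left(a \right)} = - 4 \sqrt{a}$
$z{\left(t \right)} = 4 - 6 t$
$z{\left(1 \right)} 33 Q{\left(0 \right)} = \left(4 - 6\right) 33 \left(- 4 \sqrt{0}\right) = \left(4 - 6\right) 33 \left(\left(-4\right) 0\right) = \left(-2\right) 33 \cdot 0 = \left(-66\right) 0 = 0$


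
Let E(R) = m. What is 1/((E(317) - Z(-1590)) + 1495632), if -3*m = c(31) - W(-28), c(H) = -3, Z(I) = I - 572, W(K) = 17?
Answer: 3/4493402 ≈ 6.6765e-7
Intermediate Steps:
Z(I) = -572 + I
m = 20/3 (m = -(-3 - 1*17)/3 = -(-3 - 17)/3 = -⅓*(-20) = 20/3 ≈ 6.6667)
E(R) = 20/3
1/((E(317) - Z(-1590)) + 1495632) = 1/((20/3 - (-572 - 1590)) + 1495632) = 1/((20/3 - 1*(-2162)) + 1495632) = 1/((20/3 + 2162) + 1495632) = 1/(6506/3 + 1495632) = 1/(4493402/3) = 3/4493402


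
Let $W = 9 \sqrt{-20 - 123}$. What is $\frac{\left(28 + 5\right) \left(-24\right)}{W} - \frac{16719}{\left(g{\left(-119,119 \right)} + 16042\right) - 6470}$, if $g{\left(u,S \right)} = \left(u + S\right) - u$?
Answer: $- \frac{16719}{9691} + \frac{8 i \sqrt{143}}{13} \approx -1.7252 + 7.3589 i$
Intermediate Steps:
$g{\left(u,S \right)} = S$ ($g{\left(u,S \right)} = \left(S + u\right) - u = S$)
$W = 9 i \sqrt{143}$ ($W = 9 \sqrt{-143} = 9 i \sqrt{143} \approx 107.62 i$)
$\frac{\left(28 + 5\right) \left(-24\right)}{W} - \frac{16719}{\left(g{\left(-119,119 \right)} + 16042\right) - 6470} = \frac{\left(28 + 5\right) \left(-24\right)}{9 i \sqrt{143}} - \frac{16719}{\left(119 + 16042\right) - 6470} = 33 \left(-24\right) \left(- \frac{i \sqrt{143}}{1287}\right) - \frac{16719}{16161 - 6470} = - 792 \left(- \frac{i \sqrt{143}}{1287}\right) - \frac{16719}{9691} = \frac{8 i \sqrt{143}}{13} - \frac{16719}{9691} = - \frac{16719}{9691} + \frac{8 i \sqrt{143}}{13}$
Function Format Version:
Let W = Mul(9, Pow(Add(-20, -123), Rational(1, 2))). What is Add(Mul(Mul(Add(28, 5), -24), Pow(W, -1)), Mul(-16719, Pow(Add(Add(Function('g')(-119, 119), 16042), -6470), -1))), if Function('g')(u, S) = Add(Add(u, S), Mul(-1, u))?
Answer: Add(Rational(-16719, 9691), Mul(Rational(8, 13), I, Pow(143, Rational(1, 2)))) ≈ Add(-1.7252, Mul(7.3589, I))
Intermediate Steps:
Function('g')(u, S) = S (Function('g')(u, S) = Add(Add(S, u), Mul(-1, u)) = S)
W = Mul(9, I, Pow(143, Rational(1, 2))) (W = Mul(9, Pow(-143, Rational(1, 2))) = Mul(9, Mul(I, Pow(143, Rational(1, 2)))) = Mul(9, I, Pow(143, Rational(1, 2))) ≈ Mul(107.62, I))
Add(Mul(Mul(Add(28, 5), -24), Pow(W, -1)), Mul(-16719, Pow(Add(Add(Function('g')(-119, 119), 16042), -6470), -1))) = Add(Mul(Mul(Add(28, 5), -24), Pow(Mul(9, I, Pow(143, Rational(1, 2))), -1)), Mul(-16719, Pow(Add(Add(119, 16042), -6470), -1))) = Add(Mul(Mul(33, -24), Mul(Rational(-1, 1287), I, Pow(143, Rational(1, 2)))), Mul(-16719, Pow(Add(16161, -6470), -1))) = Add(Mul(-792, Mul(Rational(-1, 1287), I, Pow(143, Rational(1, 2)))), Mul(-16719, Pow(9691, -1))) = Add(Mul(Rational(8, 13), I, Pow(143, Rational(1, 2))), Mul(-16719, Rational(1, 9691))) = Add(Mul(Rational(8, 13), I, Pow(143, Rational(1, 2))), Rational(-16719, 9691)) = Add(Rational(-16719, 9691), Mul(Rational(8, 13), I, Pow(143, Rational(1, 2))))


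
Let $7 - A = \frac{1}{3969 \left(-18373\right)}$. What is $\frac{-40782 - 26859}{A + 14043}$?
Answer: $- \frac{4932546561117}{1024560239851} \approx -4.8143$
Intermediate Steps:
$A = \frac{510457060}{72922437}$ ($A = 7 - \frac{1}{3969 \left(-18373\right)} = 7 - \frac{1}{3969} \left(- \frac{1}{18373}\right) = 7 - - \frac{1}{72922437} = 7 + \frac{1}{72922437} = \frac{510457060}{72922437} \approx 7.0$)
$\frac{-40782 - 26859}{A + 14043} = \frac{-40782 - 26859}{\frac{510457060}{72922437} + 14043} = - \frac{67641}{\frac{1024560239851}{72922437}} = \left(-67641\right) \frac{72922437}{1024560239851} = - \frac{4932546561117}{1024560239851}$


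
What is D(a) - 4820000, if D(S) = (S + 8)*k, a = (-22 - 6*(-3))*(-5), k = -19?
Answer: -4820532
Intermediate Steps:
a = 20 (a = (-22 + 18)*(-5) = -4*(-5) = 20)
D(S) = -152 - 19*S (D(S) = (S + 8)*(-19) = (8 + S)*(-19) = -152 - 19*S)
D(a) - 4820000 = (-152 - 19*20) - 4820000 = (-152 - 380) - 4820000 = -532 - 4820000 = -4820532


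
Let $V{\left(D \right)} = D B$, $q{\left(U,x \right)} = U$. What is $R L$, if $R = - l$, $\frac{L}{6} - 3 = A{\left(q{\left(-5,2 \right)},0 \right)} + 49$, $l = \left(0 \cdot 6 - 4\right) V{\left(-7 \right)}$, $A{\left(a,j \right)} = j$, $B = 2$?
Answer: $-17472$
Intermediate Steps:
$V{\left(D \right)} = 2 D$ ($V{\left(D \right)} = D 2 = 2 D$)
$l = 56$ ($l = \left(0 \cdot 6 - 4\right) 2 \left(-7\right) = \left(0 - 4\right) \left(-14\right) = \left(-4\right) \left(-14\right) = 56$)
$L = 312$ ($L = 18 + 6 \left(0 + 49\right) = 18 + 6 \cdot 49 = 18 + 294 = 312$)
$R = -56$ ($R = \left(-1\right) 56 = -56$)
$R L = \left(-56\right) 312 = -17472$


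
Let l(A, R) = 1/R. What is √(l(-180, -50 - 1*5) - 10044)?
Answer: I*√30383155/55 ≈ 100.22*I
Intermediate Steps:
√(l(-180, -50 - 1*5) - 10044) = √(1/(-50 - 1*5) - 10044) = √(1/(-50 - 5) - 10044) = √(1/(-55) - 10044) = √(-1/55 - 10044) = √(-552421/55) = I*√30383155/55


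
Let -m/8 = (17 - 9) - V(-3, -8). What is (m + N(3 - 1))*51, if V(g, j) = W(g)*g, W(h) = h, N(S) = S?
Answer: 510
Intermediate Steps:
V(g, j) = g² (V(g, j) = g*g = g²)
m = 8 (m = -8*((17 - 9) - 1*(-3)²) = -8*(8 - 1*9) = -8*(8 - 9) = -8*(-1) = 8)
(m + N(3 - 1))*51 = (8 + (3 - 1))*51 = (8 + 2)*51 = 10*51 = 510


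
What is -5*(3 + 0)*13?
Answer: -195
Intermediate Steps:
-5*(3 + 0)*13 = -5*3*13 = -15*13 = -195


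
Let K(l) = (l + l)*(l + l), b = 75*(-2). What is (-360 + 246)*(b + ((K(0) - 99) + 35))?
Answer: 24396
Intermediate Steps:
b = -150
K(l) = 4*l**2 (K(l) = (2*l)*(2*l) = 4*l**2)
(-360 + 246)*(b + ((K(0) - 99) + 35)) = (-360 + 246)*(-150 + ((4*0**2 - 99) + 35)) = -114*(-150 + ((4*0 - 99) + 35)) = -114*(-150 + ((0 - 99) + 35)) = -114*(-150 + (-99 + 35)) = -114*(-150 - 64) = -114*(-214) = 24396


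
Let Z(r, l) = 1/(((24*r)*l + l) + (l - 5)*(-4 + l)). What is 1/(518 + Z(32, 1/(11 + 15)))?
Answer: 33281/17240234 ≈ 0.0019304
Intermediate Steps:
Z(r, l) = 1/(l + (-5 + l)*(-4 + l) + 24*l*r) (Z(r, l) = 1/((24*l*r + l) + (-5 + l)*(-4 + l)) = 1/((l + 24*l*r) + (-5 + l)*(-4 + l)) = 1/(l + (-5 + l)*(-4 + l) + 24*l*r))
1/(518 + Z(32, 1/(11 + 15))) = 1/(518 + 1/(20 + (1/(11 + 15))² - 8/(11 + 15) + 24*32/(11 + 15))) = 1/(518 + 1/(20 + (1/26)² - 8/26 + 24*32/26)) = 1/(518 + 1/(20 + (1/26)² - 8*1/26 + 24*(1/26)*32)) = 1/(518 + 1/(20 + 1/676 - 4/13 + 384/13)) = 1/(518 + 1/(33281/676)) = 1/(518 + 676/33281) = 1/(17240234/33281) = 33281/17240234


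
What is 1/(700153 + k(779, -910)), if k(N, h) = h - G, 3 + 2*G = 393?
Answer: 1/699048 ≈ 1.4305e-6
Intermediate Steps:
G = 195 (G = -3/2 + (½)*393 = -3/2 + 393/2 = 195)
k(N, h) = -195 + h (k(N, h) = h - 1*195 = h - 195 = -195 + h)
1/(700153 + k(779, -910)) = 1/(700153 + (-195 - 910)) = 1/(700153 - 1105) = 1/699048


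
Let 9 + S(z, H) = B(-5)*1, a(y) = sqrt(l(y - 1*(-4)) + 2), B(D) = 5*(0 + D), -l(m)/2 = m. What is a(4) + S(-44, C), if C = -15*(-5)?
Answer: -34 + I*sqrt(14) ≈ -34.0 + 3.7417*I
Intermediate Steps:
l(m) = -2*m
B(D) = 5*D
C = 75
a(y) = sqrt(-6 - 2*y) (a(y) = sqrt(-2*(y - 1*(-4)) + 2) = sqrt(-2*(y + 4) + 2) = sqrt(-2*(4 + y) + 2) = sqrt((-8 - 2*y) + 2) = sqrt(-6 - 2*y))
S(z, H) = -34 (S(z, H) = -9 + (5*(-5))*1 = -9 - 25*1 = -9 - 25 = -34)
a(4) + S(-44, C) = sqrt(-6 - 2*4) - 34 = sqrt(-6 - 8) - 34 = sqrt(-14) - 34 = I*sqrt(14) - 34 = -34 + I*sqrt(14)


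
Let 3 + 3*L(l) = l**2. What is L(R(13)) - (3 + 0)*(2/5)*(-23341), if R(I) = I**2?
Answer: 562928/15 ≈ 37529.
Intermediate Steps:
L(l) = -1 + l**2/3
L(R(13)) - (3 + 0)*(2/5)*(-23341) = (-1 + (13**2)**2/3) - (3 + 0)*(2/5)*(-23341) = (-1 + (1/3)*169**2) - 3*(2*(1/5))*(-23341) = (-1 + (1/3)*28561) - 3*(2/5)*(-23341) = (-1 + 28561/3) - 6*(-23341)/5 = 28558/3 - 1*(-140046/5) = 28558/3 + 140046/5 = 562928/15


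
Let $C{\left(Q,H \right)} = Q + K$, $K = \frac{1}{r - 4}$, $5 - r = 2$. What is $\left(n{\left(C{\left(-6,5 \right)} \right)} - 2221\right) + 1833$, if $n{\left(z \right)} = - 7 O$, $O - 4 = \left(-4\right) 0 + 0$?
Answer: $-416$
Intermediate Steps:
$r = 3$ ($r = 5 - 2 = 3$)
$K = -1$ ($K = \frac{1}{3 - 4} = \frac{1}{-1} = -1$)
$O = 4$ ($O = 4 + \left(\left(-4\right) 0 + 0\right) = 4 + \left(0 + 0\right) = 4 + 0 = 4$)
$C{\left(Q,H \right)} = -1 + Q$ ($C{\left(Q,H \right)} = Q - 1 = -1 + Q$)
$n{\left(z \right)} = -28$ ($n{\left(z \right)} = \left(-7\right) 4 = -28$)
$\left(n{\left(C{\left(-6,5 \right)} \right)} - 2221\right) + 1833 = \left(-28 - 2221\right) + 1833 = -2249 + 1833 = -416$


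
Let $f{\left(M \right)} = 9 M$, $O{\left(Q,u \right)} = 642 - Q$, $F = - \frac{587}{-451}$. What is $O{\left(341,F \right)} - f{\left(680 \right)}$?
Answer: $-5819$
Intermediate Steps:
$F = \frac{587}{451}$ ($F = \left(-587\right) \left(- \frac{1}{451}\right) = \frac{587}{451} \approx 1.3016$)
$O{\left(341,F \right)} - f{\left(680 \right)} = \left(642 - 341\right) - 9 \cdot 680 = \left(642 - 341\right) - 6120 = 301 - 6120 = -5819$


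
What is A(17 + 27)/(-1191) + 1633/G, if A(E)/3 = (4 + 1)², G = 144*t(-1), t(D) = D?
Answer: -651901/57168 ≈ -11.403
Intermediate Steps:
G = -144 (G = 144*(-1) = -144)
A(E) = 75 (A(E) = 3*(4 + 1)² = 3*5² = 3*25 = 75)
A(17 + 27)/(-1191) + 1633/G = 75/(-1191) + 1633/(-144) = 75*(-1/1191) + 1633*(-1/144) = -25/397 - 1633/144 = -651901/57168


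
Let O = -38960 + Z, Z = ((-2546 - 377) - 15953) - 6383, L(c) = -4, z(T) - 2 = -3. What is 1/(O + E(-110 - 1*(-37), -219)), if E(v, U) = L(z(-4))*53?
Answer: -1/64431 ≈ -1.5520e-5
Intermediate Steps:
z(T) = -1 (z(T) = 2 - 3 = -1)
Z = -25259 (Z = (-2923 - 15953) - 6383 = -18876 - 6383 = -25259)
E(v, U) = -212 (E(v, U) = -4*53 = -212)
O = -64219 (O = -38960 - 25259 = -64219)
1/(O + E(-110 - 1*(-37), -219)) = 1/(-64219 - 212) = 1/(-64431) = -1/64431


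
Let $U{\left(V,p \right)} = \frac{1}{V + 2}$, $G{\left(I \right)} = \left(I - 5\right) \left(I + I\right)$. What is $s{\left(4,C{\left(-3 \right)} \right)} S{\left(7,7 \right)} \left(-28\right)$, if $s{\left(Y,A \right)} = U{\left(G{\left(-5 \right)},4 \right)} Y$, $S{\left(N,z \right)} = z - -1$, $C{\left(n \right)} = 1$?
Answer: $- \frac{448}{51} \approx -8.7843$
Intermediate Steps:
$G{\left(I \right)} = 2 I \left(-5 + I\right)$ ($G{\left(I \right)} = \left(-5 + I\right) 2 I = 2 I \left(-5 + I\right)$)
$U{\left(V,p \right)} = \frac{1}{2 + V}$
$S{\left(N,z \right)} = 1 + z$ ($S{\left(N,z \right)} = z + 1 = 1 + z$)
$s{\left(Y,A \right)} = \frac{Y}{102}$ ($s{\left(Y,A \right)} = \frac{Y}{2 + 2 \left(-5\right) \left(-5 - 5\right)} = \frac{Y}{2 + 2 \left(-5\right) \left(-10\right)} = \frac{Y}{2 + 100} = \frac{Y}{102}$)
$s{\left(4,C{\left(-3 \right)} \right)} S{\left(7,7 \right)} \left(-28\right) = \frac{1}{102} \cdot 4 \left(1 + 7\right) \left(-28\right) = \frac{2}{51} \cdot 8 \left(-28\right) = \frac{16}{51} \left(-28\right) = - \frac{448}{51}$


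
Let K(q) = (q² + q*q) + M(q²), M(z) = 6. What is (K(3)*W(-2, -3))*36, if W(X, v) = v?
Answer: -2592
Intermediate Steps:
K(q) = 6 + 2*q² (K(q) = (q² + q*q) + 6 = (q² + q²) + 6 = 2*q² + 6 = 6 + 2*q²)
(K(3)*W(-2, -3))*36 = ((6 + 2*3²)*(-3))*36 = ((6 + 2*9)*(-3))*36 = ((6 + 18)*(-3))*36 = (24*(-3))*36 = -72*36 = -2592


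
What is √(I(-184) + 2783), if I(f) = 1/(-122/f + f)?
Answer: 3*√87972216747/16867 ≈ 52.754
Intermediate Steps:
I(f) = 1/(f - 122/f)
√(I(-184) + 2783) = √(-184/(-122 + (-184)²) + 2783) = √(-184/(-122 + 33856) + 2783) = √(-184/33734 + 2783) = √(-184*1/33734 + 2783) = √(-92/16867 + 2783) = √(46940769/16867) = 3*√87972216747/16867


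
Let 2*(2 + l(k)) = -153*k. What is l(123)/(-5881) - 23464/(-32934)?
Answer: 447950125/193684854 ≈ 2.3128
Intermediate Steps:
l(k) = -2 - 153*k/2 (l(k) = -2 + (-153*k)/2 = -2 - 153*k/2)
l(123)/(-5881) - 23464/(-32934) = (-2 - 153/2*123)/(-5881) - 23464/(-32934) = (-2 - 18819/2)*(-1/5881) - 23464*(-1/32934) = -18823/2*(-1/5881) + 11732/16467 = 18823/11762 + 11732/16467 = 447950125/193684854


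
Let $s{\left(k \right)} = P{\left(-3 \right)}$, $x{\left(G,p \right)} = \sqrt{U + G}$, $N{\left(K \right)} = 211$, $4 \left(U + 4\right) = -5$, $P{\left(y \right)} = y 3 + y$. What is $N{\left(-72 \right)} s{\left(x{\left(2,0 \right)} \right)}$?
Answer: $-2532$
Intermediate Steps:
$P{\left(y \right)} = 4 y$ ($P{\left(y \right)} = 3 y + y = 4 y$)
$U = - \frac{21}{4}$ ($U = -4 + \frac{1}{4} \left(-5\right) = -4 - \frac{5}{4} = - \frac{21}{4} \approx -5.25$)
$x{\left(G,p \right)} = \sqrt{- \frac{21}{4} + G}$
$s{\left(k \right)} = -12$ ($s{\left(k \right)} = 4 \left(-3\right) = -12$)
$N{\left(-72 \right)} s{\left(x{\left(2,0 \right)} \right)} = 211 \left(-12\right) = -2532$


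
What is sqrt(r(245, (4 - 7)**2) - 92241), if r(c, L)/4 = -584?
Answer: I*sqrt(94577) ≈ 307.53*I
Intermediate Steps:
r(c, L) = -2336 (r(c, L) = 4*(-584) = -2336)
sqrt(r(245, (4 - 7)**2) - 92241) = sqrt(-2336 - 92241) = sqrt(-94577) = I*sqrt(94577)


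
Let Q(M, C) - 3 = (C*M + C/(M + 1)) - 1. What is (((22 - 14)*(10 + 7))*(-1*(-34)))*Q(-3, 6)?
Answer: -87856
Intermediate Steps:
Q(M, C) = 2 + C*M + C/(1 + M) (Q(M, C) = 3 + ((C*M + C/(M + 1)) - 1) = 3 + ((C*M + C/(1 + M)) - 1) = 3 + (-1 + C*M + C/(1 + M)) = 2 + C*M + C/(1 + M))
(((22 - 14)*(10 + 7))*(-1*(-34)))*Q(-3, 6) = (((22 - 14)*(10 + 7))*(-1*(-34)))*((2 + 6 + 2*(-3) + 6*(-3) + 6*(-3)²)/(1 - 3)) = ((8*17)*34)*((2 + 6 - 6 - 18 + 6*9)/(-2)) = (136*34)*(-(2 + 6 - 6 - 18 + 54)/2) = 4624*(-½*38) = 4624*(-19) = -87856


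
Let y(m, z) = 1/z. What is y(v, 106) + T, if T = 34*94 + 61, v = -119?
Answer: 345243/106 ≈ 3257.0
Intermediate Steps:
T = 3257 (T = 3196 + 61 = 3257)
y(v, 106) + T = 1/106 + 3257 = 345243/106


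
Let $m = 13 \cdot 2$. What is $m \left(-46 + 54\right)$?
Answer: $208$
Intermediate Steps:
$m = 26$
$m \left(-46 + 54\right) = 26 \left(-46 + 54\right) = 26 \cdot 8 = 208$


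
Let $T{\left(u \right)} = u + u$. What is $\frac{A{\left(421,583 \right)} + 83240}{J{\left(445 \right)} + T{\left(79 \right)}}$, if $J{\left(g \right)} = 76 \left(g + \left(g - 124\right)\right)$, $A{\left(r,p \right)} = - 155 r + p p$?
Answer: $\frac{178937}{29187} \approx 6.1307$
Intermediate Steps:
$A{\left(r,p \right)} = p^{2} - 155 r$ ($A{\left(r,p \right)} = - 155 r + p^{2} = p^{2} - 155 r$)
$T{\left(u \right)} = 2 u$
$J{\left(g \right)} = -9424 + 152 g$ ($J{\left(g \right)} = 76 \left(g + \left(-124 + g\right)\right) = 76 \left(-124 + 2 g\right) = -9424 + 152 g$)
$\frac{A{\left(421,583 \right)} + 83240}{J{\left(445 \right)} + T{\left(79 \right)}} = \frac{\left(583^{2} - 65255\right) + 83240}{\left(-9424 + 152 \cdot 445\right) + 2 \cdot 79} = \frac{\left(339889 - 65255\right) + 83240}{\left(-9424 + 67640\right) + 158} = \frac{274634 + 83240}{58216 + 158} = \frac{357874}{58374} = 357874 \cdot \frac{1}{58374} = \frac{178937}{29187}$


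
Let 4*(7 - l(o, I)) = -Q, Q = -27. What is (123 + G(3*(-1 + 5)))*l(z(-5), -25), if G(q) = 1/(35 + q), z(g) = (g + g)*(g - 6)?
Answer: 2891/94 ≈ 30.755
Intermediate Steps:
z(g) = 2*g*(-6 + g) (z(g) = (2*g)*(-6 + g) = 2*g*(-6 + g))
l(o, I) = ¼ (l(o, I) = 7 - (-1)*(-27)/4 = 7 - ¼*27 = 7 - 27/4 = ¼)
(123 + G(3*(-1 + 5)))*l(z(-5), -25) = (123 + 1/(35 + 3*(-1 + 5)))*(¼) = (123 + 1/(35 + 3*4))*(¼) = (123 + 1/(35 + 12))*(¼) = (123 + 1/47)*(¼) = (5782/47)*(¼) = 2891/94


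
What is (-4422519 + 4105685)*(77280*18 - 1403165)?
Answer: 3841612250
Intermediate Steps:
(-4422519 + 4105685)*(77280*18 - 1403165) = -316834*(1391040 - 1403165) = -316834*(-12125) = 3841612250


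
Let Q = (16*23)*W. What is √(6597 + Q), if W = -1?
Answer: √6229 ≈ 78.924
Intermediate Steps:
Q = -368 (Q = (16*23)*(-1) = 368*(-1) = -368)
√(6597 + Q) = √(6597 - 368) = √6229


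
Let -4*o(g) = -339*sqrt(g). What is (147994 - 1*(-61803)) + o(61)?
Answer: 209797 + 339*sqrt(61)/4 ≈ 2.1046e+5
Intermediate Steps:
o(g) = 339*sqrt(g)/4 (o(g) = -(-339)*sqrt(g)/4 = 339*sqrt(g)/4)
(147994 - 1*(-61803)) + o(61) = (147994 - 1*(-61803)) + 339*sqrt(61)/4 = (147994 + 61803) + 339*sqrt(61)/4 = 209797 + 339*sqrt(61)/4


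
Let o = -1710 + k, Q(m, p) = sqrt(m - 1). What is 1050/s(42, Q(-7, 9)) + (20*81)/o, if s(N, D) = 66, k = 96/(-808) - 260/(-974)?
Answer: 3460355590/231281831 ≈ 14.962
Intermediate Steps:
k = 7286/49187 (k = 96*(-1/808) - 260*(-1/974) = -12/101 + 130/487 = 7286/49187 ≈ 0.14813)
Q(m, p) = sqrt(-1 + m)
o = -84102484/49187 (o = -1710 + 7286/49187 = -84102484/49187 ≈ -1709.9)
1050/s(42, Q(-7, 9)) + (20*81)/o = 1050/66 + (20*81)/(-84102484/49187) = 1050*(1/66) + 1620*(-49187/84102484) = 175/11 - 19920735/21025621 = 3460355590/231281831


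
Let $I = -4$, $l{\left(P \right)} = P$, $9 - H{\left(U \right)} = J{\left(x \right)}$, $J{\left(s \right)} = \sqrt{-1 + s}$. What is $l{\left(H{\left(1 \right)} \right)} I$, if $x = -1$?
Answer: $-36 + 4 i \sqrt{2} \approx -36.0 + 5.6569 i$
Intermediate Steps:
$H{\left(U \right)} = 9 - i \sqrt{2}$ ($H{\left(U \right)} = 9 - \sqrt{-1 - 1} = 9 - \sqrt{-2} = 9 - i \sqrt{2}$)
$l{\left(H{\left(1 \right)} \right)} I = \left(9 - i \sqrt{2}\right) \left(-4\right) = -36 + 4 i \sqrt{2}$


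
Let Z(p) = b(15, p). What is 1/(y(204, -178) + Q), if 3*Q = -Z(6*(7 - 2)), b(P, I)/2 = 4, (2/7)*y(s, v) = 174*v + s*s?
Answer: 3/111754 ≈ 2.6845e-5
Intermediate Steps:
y(s, v) = 609*v + 7*s²/2 (y(s, v) = 7*(174*v + s*s)/2 = 7*(174*v + s²)/2 = 7*(s² + 174*v)/2 = 609*v + 7*s²/2)
b(P, I) = 8 (b(P, I) = 2*4 = 8)
Z(p) = 8
Q = -8/3 (Q = (-1*8)/3 = (⅓)*(-8) = -8/3 ≈ -2.6667)
1/(y(204, -178) + Q) = 1/((609*(-178) + (7/2)*204²) - 8/3) = 1/((-108402 + (7/2)*41616) - 8/3) = 1/((-108402 + 145656) - 8/3) = 1/(37254 - 8/3) = 1/(111754/3) = 3/111754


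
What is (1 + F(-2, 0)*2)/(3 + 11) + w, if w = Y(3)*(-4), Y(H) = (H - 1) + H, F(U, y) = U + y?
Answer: -283/14 ≈ -20.214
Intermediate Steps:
Y(H) = -1 + 2*H (Y(H) = (-1 + H) + H = -1 + 2*H)
w = -20 (w = (-1 + 2*3)*(-4) = (-1 + 6)*(-4) = 5*(-4) = -20)
(1 + F(-2, 0)*2)/(3 + 11) + w = (1 + (-2 + 0)*2)/(3 + 11) - 20 = (1 - 2*2)/14 - 20 = (1 - 4)*(1/14) - 20 = -3*1/14 - 20 = -3/14 - 20 = -283/14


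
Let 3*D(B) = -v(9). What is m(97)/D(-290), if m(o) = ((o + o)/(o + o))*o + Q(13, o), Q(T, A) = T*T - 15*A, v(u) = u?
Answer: 1189/3 ≈ 396.33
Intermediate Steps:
Q(T, A) = T² - 15*A
m(o) = 169 - 14*o (m(o) = ((o + o)/(o + o))*o + (13² - 15*o) = ((2*o)/((2*o)))*o + (169 - 15*o) = ((2*o)*(1/(2*o)))*o + (169 - 15*o) = 1*o + (169 - 15*o) = o + (169 - 15*o) = 169 - 14*o)
D(B) = -3 (D(B) = (-1*9)/3 = (⅓)*(-9) = -3)
m(97)/D(-290) = (169 - 14*97)/(-3) = (169 - 1358)*(-⅓) = -1189*(-⅓) = 1189/3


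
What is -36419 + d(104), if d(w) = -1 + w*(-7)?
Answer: -37148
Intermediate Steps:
d(w) = -1 - 7*w
-36419 + d(104) = -36419 + (-1 - 7*104) = -36419 + (-1 - 728) = -36419 - 729 = -37148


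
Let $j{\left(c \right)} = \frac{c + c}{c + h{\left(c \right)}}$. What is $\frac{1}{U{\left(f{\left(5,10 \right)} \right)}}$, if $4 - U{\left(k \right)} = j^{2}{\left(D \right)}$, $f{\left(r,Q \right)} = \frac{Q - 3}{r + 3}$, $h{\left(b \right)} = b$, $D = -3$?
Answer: $\frac{1}{3} \approx 0.33333$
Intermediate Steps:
$f{\left(r,Q \right)} = \frac{-3 + Q}{3 + r}$
$j{\left(c \right)} = 1$ ($j{\left(c \right)} = \frac{c + c}{c + c} = \frac{2 c}{2 c} = 2 c \frac{1}{2 c} = 1$)
$U{\left(k \right)} = 3$ ($U{\left(k \right)} = 4 - 1^{2} = 4 - 1 = 3$)
$\frac{1}{U{\left(f{\left(5,10 \right)} \right)}} = \frac{1}{3}$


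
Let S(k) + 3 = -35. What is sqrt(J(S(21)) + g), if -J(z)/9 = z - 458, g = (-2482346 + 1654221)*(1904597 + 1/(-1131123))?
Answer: I*sqrt(2017988360503868558381394)/1131123 ≈ 1.2559e+6*I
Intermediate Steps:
S(k) = -38 (S(k) = -3 - 35 = -38)
g = -1784057406856093750/1131123 (g = -828125*(1904597 - 1/1131123) = -828125*2154333472430/1131123 = -1784057406856093750/1131123 ≈ -1.5772e+12)
J(z) = 4122 - 9*z (J(z) = -9*(z - 458) = -9*(-458 + z) = 4122 - 9*z)
sqrt(J(S(21)) + g) = sqrt((4122 - 9*(-38)) - 1784057406856093750/1131123) = sqrt((4122 + 342) - 1784057406856093750/1131123) = sqrt(4464 - 1784057406856093750/1131123) = sqrt(-1784057401806760678/1131123) = I*sqrt(2017988360503868558381394)/1131123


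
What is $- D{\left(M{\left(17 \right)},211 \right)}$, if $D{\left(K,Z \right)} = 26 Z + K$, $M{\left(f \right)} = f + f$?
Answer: $-5520$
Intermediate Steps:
$M{\left(f \right)} = 2 f$
$D{\left(K,Z \right)} = K + 26 Z$
$- D{\left(M{\left(17 \right)},211 \right)} = - (2 \cdot 17 + 26 \cdot 211) = - (34 + 5486) = \left(-1\right) 5520 = -5520$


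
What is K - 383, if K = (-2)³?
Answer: -391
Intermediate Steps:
K = -8
K - 383 = -8 - 383 = -391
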